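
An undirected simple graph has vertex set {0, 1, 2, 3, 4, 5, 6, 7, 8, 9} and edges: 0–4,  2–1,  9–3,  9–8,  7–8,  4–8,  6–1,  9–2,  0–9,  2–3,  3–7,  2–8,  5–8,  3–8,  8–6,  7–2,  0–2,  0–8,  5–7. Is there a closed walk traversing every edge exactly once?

Yes

Degrees: 0:4, 1:2, 2:6, 3:4, 4:2, 5:2, 6:2, 7:4, 8:8, 9:4
All degrees are even and the non-isolated vertices are connected — an Eulerian circuit exists.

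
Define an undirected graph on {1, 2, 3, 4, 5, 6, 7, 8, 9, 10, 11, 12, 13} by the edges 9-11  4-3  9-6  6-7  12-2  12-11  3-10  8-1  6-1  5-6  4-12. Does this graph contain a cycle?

No

The graph has 13 vertices, 11 edges, and 2 connected components.
A forest on 13 vertices with 2 components has exactly 11 edges, which matches — so no cycle.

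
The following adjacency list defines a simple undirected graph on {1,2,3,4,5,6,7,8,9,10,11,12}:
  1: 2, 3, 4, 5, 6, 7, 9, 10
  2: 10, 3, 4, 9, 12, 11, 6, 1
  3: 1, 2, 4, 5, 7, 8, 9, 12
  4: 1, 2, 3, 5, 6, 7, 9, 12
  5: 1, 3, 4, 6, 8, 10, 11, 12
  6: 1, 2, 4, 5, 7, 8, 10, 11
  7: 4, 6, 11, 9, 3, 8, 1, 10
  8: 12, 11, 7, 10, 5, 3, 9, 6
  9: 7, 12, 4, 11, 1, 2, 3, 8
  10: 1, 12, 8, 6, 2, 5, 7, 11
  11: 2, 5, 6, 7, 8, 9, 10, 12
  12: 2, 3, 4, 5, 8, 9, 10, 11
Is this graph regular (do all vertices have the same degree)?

Degrees: 1:8, 2:8, 3:8, 4:8, 5:8, 6:8, 7:8, 8:8, 9:8, 10:8, 11:8, 12:8
Every vertex has degree 8, so the graph is 8-regular.

Yes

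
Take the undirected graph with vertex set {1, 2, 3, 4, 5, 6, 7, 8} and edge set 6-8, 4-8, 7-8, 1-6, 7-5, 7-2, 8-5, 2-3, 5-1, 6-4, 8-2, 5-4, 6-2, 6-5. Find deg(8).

Neighbors of 8: 2, 4, 5, 6, 7.

5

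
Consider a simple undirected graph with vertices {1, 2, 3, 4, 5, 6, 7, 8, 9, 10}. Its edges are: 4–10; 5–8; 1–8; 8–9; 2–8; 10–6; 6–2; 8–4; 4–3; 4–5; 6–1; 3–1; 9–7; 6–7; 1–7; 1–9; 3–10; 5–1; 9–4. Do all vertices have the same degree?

No

Degrees: 1:6, 2:2, 3:3, 4:5, 5:3, 6:4, 7:3, 8:5, 9:4, 10:3
Degrees are not all equal (e.g. deg(2)=2 but deg(1)=6); not regular.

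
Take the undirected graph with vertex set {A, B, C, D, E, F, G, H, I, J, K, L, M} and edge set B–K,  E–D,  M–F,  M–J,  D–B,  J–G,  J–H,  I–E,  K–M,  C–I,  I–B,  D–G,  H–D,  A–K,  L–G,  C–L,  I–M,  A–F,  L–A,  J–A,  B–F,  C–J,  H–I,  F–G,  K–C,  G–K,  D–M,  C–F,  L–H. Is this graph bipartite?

Partition the vertices as {D, F, I, J, K, L} vs {A, B, C, E, G, H, M}. Each listed edge has one endpoint in each part, so the graph is bipartite.

Yes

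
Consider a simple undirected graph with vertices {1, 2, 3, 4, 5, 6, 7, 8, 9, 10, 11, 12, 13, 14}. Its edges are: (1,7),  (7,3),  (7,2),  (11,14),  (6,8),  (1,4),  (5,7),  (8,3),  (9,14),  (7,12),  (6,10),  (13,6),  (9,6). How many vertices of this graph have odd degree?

Degrees: 1:2, 2:1, 3:2, 4:1, 5:1, 6:4, 7:5, 8:2, 9:2, 10:1, 11:1, 12:1, 13:1, 14:2
Odd-degree vertices: 2, 4, 5, 7, 10, 11, 12, 13.

8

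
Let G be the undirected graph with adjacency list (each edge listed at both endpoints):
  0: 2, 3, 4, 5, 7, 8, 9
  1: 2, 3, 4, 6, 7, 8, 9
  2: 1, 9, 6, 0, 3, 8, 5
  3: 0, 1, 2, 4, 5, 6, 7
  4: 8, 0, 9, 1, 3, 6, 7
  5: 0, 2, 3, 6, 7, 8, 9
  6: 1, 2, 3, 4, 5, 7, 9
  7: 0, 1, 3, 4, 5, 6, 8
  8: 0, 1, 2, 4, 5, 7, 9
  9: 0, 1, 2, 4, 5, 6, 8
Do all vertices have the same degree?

Yes

Degrees: 0:7, 1:7, 2:7, 3:7, 4:7, 5:7, 6:7, 7:7, 8:7, 9:7
All degrees equal 7; the graph is regular.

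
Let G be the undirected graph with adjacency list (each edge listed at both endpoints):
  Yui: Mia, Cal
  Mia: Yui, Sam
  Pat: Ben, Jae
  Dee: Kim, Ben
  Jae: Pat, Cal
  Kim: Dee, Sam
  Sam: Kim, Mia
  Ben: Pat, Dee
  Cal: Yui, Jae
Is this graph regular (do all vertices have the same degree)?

Yes

Degrees: Yui:2, Mia:2, Pat:2, Dee:2, Jae:2, Kim:2, Sam:2, Ben:2, Cal:2
All degrees equal 2; the graph is regular.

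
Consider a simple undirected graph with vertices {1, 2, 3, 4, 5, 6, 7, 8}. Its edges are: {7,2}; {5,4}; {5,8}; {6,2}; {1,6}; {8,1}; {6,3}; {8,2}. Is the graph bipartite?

Partition the vertices as {4, 6, 7, 8} vs {1, 2, 3, 5}. Each listed edge has one endpoint in each part, so the graph is bipartite.

Yes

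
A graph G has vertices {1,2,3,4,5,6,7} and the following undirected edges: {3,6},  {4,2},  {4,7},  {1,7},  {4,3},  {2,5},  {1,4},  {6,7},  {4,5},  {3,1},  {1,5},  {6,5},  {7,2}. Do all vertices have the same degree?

Degrees: 1:4, 2:3, 3:3, 4:5, 5:4, 6:3, 7:4
Vertex 2 has degree 3 while 4 has degree 5, so the graph is not regular.

No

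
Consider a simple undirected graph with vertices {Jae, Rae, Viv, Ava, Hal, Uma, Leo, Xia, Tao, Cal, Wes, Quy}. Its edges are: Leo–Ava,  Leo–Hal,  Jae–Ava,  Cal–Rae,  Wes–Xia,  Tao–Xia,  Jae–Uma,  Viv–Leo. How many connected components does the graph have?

4

Component: {Quy}
Component: {Rae, Cal}
Component: {Xia, Tao, Wes}
Component: {Jae, Viv, Ava, Hal, Uma, Leo}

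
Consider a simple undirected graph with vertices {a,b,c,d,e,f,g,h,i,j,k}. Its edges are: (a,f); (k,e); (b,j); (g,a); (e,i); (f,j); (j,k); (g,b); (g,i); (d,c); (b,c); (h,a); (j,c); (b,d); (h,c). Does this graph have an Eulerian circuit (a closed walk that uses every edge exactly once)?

Degrees: a:3, b:4, c:4, d:2, e:2, f:2, g:3, h:2, i:2, j:4, k:2
a, g have odd degree; an Eulerian circuit needs every degree to be even, so none exists.

No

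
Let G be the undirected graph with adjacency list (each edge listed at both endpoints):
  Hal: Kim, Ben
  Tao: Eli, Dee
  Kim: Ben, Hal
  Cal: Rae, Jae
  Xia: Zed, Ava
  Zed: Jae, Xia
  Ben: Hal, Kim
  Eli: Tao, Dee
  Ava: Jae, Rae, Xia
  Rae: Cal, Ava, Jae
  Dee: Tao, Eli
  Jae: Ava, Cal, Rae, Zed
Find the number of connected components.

Component: {Hal, Kim, Ben}
Component: {Tao, Eli, Dee}
Component: {Cal, Xia, Zed, Ava, Rae, Jae}

3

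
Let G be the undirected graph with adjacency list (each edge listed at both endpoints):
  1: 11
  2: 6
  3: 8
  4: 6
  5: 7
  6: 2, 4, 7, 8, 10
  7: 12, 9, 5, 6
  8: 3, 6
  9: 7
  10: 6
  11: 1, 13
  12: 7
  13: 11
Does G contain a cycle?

No

|V| = 13, |E| = 11, number of components = 2.
Since 11 = 13 - 2, the graph is a forest and contains no cycle.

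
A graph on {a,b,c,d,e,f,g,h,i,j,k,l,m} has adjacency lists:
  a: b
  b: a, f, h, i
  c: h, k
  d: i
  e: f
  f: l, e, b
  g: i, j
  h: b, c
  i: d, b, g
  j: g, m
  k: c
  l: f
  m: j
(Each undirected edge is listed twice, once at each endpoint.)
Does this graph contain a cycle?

|V| = 13, |E| = 12, number of components = 1.
Since 12 = 13 - 1, the graph is a forest and contains no cycle.

No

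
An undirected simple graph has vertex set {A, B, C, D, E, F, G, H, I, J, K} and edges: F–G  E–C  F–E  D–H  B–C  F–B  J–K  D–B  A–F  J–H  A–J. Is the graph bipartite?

Yes

A valid 2-coloring puts {C, D, F, I, J} on one side and {A, B, E, G, H, K} on the other; every edge crosses between the two sides.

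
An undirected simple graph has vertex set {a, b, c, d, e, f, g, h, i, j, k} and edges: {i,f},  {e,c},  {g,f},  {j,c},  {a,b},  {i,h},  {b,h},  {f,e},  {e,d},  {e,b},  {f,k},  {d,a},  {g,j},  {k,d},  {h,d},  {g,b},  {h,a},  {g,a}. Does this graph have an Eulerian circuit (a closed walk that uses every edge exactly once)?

Yes

Degrees: a:4, b:4, c:2, d:4, e:4, f:4, g:4, h:4, i:2, j:2, k:2
Every vertex has even degree and the edges form a single connected piece, so an Eulerian circuit exists.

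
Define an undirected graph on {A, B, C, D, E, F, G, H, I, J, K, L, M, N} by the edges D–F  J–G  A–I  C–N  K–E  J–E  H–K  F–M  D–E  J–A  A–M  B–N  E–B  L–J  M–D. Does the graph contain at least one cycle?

The graph has 14 vertices, 15 edges, and 1 connected component.
One cycle is D-F-M-D.

Yes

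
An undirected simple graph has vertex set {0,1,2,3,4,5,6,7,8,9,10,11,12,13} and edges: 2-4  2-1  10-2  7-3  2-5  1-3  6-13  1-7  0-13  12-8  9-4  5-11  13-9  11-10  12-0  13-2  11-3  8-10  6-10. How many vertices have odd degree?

Degrees: 0:2, 1:3, 2:5, 3:3, 4:2, 5:2, 6:2, 7:2, 8:2, 9:2, 10:4, 11:3, 12:2, 13:4
Odd-degree vertices: 1, 2, 3, 11.

4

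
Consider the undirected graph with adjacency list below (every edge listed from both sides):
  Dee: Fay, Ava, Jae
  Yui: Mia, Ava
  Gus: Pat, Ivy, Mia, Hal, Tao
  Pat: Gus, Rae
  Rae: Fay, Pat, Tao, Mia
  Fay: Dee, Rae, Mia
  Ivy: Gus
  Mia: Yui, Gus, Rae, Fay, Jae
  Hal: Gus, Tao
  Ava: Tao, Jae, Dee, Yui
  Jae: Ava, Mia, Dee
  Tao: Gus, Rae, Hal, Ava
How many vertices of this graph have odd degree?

6

Degrees: Dee:3, Yui:2, Gus:5, Pat:2, Rae:4, Fay:3, Ivy:1, Mia:5, Hal:2, Ava:4, Jae:3, Tao:4
Odd-degree vertices: Dee, Gus, Fay, Ivy, Mia, Jae.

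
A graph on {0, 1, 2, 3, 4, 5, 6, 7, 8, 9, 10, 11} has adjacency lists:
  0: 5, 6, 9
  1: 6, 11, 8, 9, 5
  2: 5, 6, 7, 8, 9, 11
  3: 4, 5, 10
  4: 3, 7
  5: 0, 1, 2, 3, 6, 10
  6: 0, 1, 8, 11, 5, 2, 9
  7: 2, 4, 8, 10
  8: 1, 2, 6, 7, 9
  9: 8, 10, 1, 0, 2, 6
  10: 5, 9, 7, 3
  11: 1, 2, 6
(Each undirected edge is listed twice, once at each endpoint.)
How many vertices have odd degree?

Degrees: 0:3, 1:5, 2:6, 3:3, 4:2, 5:6, 6:7, 7:4, 8:5, 9:6, 10:4, 11:3
Odd-degree vertices: 0, 1, 3, 6, 8, 11.

6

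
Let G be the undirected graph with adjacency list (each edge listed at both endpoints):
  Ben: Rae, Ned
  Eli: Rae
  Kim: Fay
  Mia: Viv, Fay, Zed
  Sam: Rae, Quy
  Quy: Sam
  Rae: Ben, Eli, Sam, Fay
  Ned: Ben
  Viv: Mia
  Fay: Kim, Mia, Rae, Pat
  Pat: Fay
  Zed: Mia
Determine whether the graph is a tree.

|V| = 12, |E| = 11.
Connected and |E| = |V| - 1, which characterizes a tree.

Yes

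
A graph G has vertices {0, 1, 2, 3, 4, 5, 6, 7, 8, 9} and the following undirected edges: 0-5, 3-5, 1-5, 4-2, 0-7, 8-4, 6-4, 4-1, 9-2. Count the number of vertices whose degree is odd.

6

Degrees: 0:2, 1:2, 2:2, 3:1, 4:4, 5:3, 6:1, 7:1, 8:1, 9:1
Odd-degree vertices: 3, 5, 6, 7, 8, 9.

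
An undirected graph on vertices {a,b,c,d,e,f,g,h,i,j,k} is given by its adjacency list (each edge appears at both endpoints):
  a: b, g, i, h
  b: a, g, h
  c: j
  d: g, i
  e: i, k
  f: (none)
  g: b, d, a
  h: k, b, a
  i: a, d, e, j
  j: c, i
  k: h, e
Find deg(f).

0

f has no neighbors.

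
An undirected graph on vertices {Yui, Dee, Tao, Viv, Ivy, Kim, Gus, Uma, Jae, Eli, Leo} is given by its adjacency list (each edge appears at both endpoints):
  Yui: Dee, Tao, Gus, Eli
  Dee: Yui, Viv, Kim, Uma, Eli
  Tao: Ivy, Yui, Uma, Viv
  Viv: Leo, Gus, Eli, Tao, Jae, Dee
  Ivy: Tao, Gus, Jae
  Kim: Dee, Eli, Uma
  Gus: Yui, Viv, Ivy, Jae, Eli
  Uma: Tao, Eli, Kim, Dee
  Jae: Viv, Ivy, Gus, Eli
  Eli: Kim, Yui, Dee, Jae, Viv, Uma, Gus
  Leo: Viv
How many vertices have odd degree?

6

Degrees: Yui:4, Dee:5, Tao:4, Viv:6, Ivy:3, Kim:3, Gus:5, Uma:4, Jae:4, Eli:7, Leo:1
Odd-degree vertices: Dee, Ivy, Kim, Gus, Eli, Leo.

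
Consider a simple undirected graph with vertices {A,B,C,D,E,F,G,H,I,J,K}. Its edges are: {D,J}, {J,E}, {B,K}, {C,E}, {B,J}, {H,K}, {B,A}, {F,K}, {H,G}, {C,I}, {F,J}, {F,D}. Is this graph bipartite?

No

The cycle F-D-J-F has length 3, which is odd, so the graph is not bipartite.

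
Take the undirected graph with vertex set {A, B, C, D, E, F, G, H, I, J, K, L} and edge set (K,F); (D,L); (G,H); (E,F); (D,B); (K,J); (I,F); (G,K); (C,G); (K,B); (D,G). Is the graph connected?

No

Component: {A}
Component: {B, C, D, E, F, G, H, I, J, K, L}
No edge joins these 2 groups, so the graph is disconnected.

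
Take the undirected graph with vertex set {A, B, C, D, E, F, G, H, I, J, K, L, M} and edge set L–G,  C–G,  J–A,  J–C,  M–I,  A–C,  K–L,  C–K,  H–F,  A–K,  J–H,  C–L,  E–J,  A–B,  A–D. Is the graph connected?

No

Component: {I, M}
Component: {A, B, C, D, E, F, G, H, J, K, L}
There are 2 separate components, so the graph is not connected.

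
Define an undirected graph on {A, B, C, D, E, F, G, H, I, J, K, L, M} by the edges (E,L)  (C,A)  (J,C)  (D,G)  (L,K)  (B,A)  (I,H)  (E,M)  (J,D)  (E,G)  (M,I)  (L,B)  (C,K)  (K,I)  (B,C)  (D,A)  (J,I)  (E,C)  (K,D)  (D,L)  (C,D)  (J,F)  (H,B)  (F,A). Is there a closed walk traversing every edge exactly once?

Degrees: A:4, B:4, C:6, D:6, E:4, F:2, G:2, H:2, I:4, J:4, K:4, L:4, M:2
All degrees are even and the non-isolated vertices are connected — an Eulerian circuit exists.

Yes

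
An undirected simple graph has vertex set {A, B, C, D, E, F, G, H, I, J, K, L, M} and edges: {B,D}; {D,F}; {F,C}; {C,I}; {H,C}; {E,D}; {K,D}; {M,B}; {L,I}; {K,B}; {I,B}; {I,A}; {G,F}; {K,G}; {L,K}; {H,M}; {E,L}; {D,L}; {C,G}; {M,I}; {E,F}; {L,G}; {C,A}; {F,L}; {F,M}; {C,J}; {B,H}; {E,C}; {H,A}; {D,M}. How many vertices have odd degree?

Degrees: A:3, B:5, C:7, D:6, E:4, F:6, G:4, H:4, I:5, J:1, K:4, L:6, M:5
Odd-degree vertices: A, B, C, I, J, M.

6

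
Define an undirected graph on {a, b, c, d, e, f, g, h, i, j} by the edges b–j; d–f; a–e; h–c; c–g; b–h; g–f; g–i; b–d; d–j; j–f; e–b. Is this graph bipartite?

No

b-d-j-b is an odd cycle (length 3), and a bipartite graph can contain only even cycles.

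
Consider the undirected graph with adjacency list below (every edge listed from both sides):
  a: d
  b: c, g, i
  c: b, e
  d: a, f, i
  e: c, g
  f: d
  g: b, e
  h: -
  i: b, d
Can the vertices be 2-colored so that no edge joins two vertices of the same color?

Color {b, d, e, h} black and {a, c, f, g, i} white. No edge joins two same-colored vertices, so the graph is bipartite.

Yes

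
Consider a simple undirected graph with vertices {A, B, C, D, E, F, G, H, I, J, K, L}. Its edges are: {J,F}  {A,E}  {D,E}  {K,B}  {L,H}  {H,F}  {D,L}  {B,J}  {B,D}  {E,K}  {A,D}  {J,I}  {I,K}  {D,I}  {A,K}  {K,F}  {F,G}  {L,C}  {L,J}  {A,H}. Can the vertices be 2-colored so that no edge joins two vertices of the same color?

E-A-D-E is an odd cycle (length 3), and a bipartite graph can contain only even cycles.

No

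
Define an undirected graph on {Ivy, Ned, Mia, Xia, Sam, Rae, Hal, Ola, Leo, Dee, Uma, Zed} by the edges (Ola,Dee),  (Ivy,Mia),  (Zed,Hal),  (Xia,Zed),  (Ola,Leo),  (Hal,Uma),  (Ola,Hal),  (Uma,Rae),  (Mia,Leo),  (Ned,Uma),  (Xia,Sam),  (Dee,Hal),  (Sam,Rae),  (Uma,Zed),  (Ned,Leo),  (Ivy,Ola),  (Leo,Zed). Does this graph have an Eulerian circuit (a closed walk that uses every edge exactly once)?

Yes

Degrees: Ivy:2, Ned:2, Mia:2, Xia:2, Sam:2, Rae:2, Hal:4, Ola:4, Leo:4, Dee:2, Uma:4, Zed:4
Every vertex has even degree and the edges form a single connected piece, so an Eulerian circuit exists.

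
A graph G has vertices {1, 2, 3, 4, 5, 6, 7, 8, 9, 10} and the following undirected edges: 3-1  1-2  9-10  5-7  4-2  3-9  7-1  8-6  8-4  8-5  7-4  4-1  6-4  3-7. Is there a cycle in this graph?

Yes

|V| = 10, |E| = 14, number of components = 1.
One cycle is 1-4-7-3-1.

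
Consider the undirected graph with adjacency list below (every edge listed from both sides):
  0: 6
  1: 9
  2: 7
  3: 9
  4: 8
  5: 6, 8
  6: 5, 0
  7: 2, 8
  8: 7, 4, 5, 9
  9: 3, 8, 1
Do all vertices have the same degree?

Degrees: 0:1, 1:1, 2:1, 3:1, 4:1, 5:2, 6:2, 7:2, 8:4, 9:3
Degrees are not all equal (e.g. deg(0)=1 but deg(8)=4); not regular.

No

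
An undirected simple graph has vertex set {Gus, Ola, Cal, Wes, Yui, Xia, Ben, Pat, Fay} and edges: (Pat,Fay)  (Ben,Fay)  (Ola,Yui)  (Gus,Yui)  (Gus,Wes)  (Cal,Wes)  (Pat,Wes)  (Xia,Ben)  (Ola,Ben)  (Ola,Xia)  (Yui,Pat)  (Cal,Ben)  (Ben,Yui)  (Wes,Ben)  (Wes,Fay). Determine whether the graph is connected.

A breadth-first search from Gus visits Gus, Yui, Wes, Ben, Ola, Pat, Fay, Cal, Xia — all 9 vertices — so the graph is connected.

Yes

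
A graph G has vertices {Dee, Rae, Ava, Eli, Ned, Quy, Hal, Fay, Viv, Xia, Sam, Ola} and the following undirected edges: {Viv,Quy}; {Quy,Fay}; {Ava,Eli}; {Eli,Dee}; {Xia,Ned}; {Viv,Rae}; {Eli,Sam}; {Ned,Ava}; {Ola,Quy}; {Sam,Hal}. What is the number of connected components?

Component: {Rae, Quy, Fay, Viv, Ola}
Component: {Dee, Ava, Eli, Ned, Hal, Xia, Sam}

2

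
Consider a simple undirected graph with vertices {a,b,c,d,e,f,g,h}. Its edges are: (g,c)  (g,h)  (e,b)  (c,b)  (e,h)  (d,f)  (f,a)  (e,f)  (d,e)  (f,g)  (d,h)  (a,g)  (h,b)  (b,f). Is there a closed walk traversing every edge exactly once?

No

Degrees: a:2, b:4, c:2, d:3, e:4, f:5, g:4, h:4
d, f have odd degree; an Eulerian circuit needs every degree to be even, so none exists.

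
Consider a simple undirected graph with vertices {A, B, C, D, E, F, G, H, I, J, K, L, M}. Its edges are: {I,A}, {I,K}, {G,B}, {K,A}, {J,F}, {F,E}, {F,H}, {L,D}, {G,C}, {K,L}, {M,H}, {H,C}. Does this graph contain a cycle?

Yes

The graph has 13 vertices, 12 edges, and 2 connected components.
One cycle is A-K-I-A.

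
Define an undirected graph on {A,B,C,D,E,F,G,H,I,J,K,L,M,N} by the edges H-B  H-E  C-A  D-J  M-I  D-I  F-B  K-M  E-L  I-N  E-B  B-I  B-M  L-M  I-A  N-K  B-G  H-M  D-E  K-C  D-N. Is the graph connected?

Yes

Starting from A and exploring outward reaches every vertex (A, C, I, K, D, N, B, M, J, E, G, F, H, L); the graph is connected.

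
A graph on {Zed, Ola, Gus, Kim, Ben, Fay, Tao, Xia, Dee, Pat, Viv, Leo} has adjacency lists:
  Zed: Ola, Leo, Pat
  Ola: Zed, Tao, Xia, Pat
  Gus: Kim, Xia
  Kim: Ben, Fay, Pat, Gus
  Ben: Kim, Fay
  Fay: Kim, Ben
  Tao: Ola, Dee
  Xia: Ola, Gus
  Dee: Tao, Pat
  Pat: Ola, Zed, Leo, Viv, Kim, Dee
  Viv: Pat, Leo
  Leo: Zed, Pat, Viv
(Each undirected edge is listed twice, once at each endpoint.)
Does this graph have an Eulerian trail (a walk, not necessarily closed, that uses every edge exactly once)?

Yes

Degrees: Zed:3, Ola:4, Gus:2, Kim:4, Ben:2, Fay:2, Tao:2, Xia:2, Dee:2, Pat:6, Viv:2, Leo:3
Odd-degree vertices: Zed, Leo (2 total).
With 2 odd-degree vertices and all edges in one connected piece, an Eulerian trail exists (from Zed to Leo).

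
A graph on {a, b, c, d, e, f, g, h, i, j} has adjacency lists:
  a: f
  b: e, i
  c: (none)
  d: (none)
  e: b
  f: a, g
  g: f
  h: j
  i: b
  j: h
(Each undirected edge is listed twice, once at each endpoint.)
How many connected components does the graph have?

5

Component: {c}
Component: {d}
Component: {h, j}
Component: {a, f, g}
Component: {b, e, i}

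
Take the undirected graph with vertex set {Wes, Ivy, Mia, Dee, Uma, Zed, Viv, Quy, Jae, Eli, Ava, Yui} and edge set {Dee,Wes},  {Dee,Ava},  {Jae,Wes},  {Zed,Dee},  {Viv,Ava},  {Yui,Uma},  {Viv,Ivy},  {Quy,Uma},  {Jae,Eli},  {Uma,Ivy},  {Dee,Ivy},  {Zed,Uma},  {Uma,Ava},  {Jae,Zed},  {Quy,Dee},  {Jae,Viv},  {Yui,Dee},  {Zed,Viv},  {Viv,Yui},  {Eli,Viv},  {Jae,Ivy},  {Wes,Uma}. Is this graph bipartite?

No

Viv-Jae-Zed-Viv is an odd cycle (length 3), and a bipartite graph can contain only even cycles.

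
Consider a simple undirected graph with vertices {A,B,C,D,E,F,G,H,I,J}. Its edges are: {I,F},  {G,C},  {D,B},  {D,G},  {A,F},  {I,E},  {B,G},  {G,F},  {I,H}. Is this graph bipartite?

No

The cycle D-B-G-D has length 3, which is odd, so the graph is not bipartite.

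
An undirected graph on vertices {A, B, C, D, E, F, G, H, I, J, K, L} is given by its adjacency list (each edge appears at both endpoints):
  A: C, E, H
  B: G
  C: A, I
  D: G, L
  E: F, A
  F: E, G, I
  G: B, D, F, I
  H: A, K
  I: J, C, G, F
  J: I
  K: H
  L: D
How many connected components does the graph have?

1

Component: {A, B, C, D, E, F, G, H, I, J, K, L}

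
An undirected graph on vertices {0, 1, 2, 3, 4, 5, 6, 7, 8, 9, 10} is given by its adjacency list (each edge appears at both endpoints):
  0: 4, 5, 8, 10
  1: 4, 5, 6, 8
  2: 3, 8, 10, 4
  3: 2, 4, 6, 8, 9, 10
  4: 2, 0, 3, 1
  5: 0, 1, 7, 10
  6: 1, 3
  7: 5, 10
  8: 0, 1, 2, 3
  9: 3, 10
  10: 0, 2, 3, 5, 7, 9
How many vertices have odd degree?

Degrees: 0:4, 1:4, 2:4, 3:6, 4:4, 5:4, 6:2, 7:2, 8:4, 9:2, 10:6
Odd-degree vertices: none.

0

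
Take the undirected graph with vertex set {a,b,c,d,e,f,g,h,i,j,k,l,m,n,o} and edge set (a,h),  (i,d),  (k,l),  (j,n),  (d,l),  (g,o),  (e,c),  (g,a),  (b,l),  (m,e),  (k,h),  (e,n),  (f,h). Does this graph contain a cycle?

The graph has 15 vertices, 13 edges, and 2 connected components.
Since 13 = 15 - 2, the graph is a forest and contains no cycle.

No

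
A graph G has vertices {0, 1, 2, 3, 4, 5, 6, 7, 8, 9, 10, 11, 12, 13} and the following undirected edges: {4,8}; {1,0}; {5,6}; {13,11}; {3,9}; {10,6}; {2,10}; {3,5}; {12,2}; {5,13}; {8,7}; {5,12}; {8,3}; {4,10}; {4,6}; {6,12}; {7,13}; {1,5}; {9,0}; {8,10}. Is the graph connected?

A breadth-first search from 0 visits 0, 9, 1, 3, 5, 8, 6, 13, 12, 10, 4, 7, 11, 2 — all 14 vertices — so the graph is connected.

Yes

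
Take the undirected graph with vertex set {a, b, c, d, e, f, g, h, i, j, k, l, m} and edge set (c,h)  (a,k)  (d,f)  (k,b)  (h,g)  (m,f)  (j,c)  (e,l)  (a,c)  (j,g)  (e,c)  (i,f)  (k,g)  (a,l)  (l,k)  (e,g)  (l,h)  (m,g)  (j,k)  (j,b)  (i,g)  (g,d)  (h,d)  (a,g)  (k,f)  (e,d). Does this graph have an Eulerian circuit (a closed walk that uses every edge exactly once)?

Yes

Degrees: a:4, b:2, c:4, d:4, e:4, f:4, g:8, h:4, i:2, j:4, k:6, l:4, m:2
All degrees are even and the non-isolated vertices are connected — an Eulerian circuit exists.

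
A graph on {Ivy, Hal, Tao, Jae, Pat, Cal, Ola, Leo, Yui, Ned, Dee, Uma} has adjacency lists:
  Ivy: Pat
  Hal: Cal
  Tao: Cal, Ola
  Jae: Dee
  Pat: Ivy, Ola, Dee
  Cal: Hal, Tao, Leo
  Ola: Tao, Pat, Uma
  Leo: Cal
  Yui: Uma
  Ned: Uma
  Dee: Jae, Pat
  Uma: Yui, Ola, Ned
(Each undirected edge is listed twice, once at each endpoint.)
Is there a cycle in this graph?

The graph has 12 vertices, 11 edges, and 1 connected component.
Since 11 = 12 - 1, the graph is a forest and contains no cycle.

No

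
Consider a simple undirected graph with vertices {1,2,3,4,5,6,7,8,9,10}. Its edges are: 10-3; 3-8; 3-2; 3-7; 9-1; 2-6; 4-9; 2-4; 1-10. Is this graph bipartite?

Yes

Color {2, 5, 7, 8, 9, 10} black and {1, 3, 4, 6} white. No edge joins two same-colored vertices, so the graph is bipartite.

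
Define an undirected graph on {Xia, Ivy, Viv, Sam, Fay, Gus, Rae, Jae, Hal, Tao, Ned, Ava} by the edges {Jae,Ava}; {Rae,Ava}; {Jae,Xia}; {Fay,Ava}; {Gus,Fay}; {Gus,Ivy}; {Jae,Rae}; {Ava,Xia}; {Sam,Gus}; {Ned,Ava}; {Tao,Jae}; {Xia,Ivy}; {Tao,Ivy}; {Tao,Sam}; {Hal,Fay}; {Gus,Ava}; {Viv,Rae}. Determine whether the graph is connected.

Starting from Xia and exploring outward reaches every vertex (Xia, Ivy, Ava, Jae, Gus, Tao, Rae, Ned, Fay, Sam, Viv, Hal); the graph is connected.

Yes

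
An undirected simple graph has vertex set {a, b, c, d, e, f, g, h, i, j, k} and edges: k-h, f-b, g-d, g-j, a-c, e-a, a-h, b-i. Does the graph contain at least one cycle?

No

|V| = 11, |E| = 8, number of components = 3.
Since 8 = 11 - 3, the graph is a forest and contains no cycle.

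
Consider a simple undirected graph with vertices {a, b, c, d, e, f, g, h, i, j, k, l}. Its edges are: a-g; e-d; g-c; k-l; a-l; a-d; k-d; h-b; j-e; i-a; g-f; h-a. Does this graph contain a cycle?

Yes

The graph has 12 vertices, 12 edges, and 1 connected component.
Since 12 > 12 - 1, a cycle must exist; for instance a-l-k-d-a.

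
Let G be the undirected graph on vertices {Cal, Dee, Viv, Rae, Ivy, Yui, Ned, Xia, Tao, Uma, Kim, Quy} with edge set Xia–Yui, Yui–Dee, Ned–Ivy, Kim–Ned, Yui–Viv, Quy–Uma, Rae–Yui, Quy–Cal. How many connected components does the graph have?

4

Component: {Tao}
Component: {Cal, Uma, Quy}
Component: {Ivy, Ned, Kim}
Component: {Dee, Viv, Rae, Yui, Xia}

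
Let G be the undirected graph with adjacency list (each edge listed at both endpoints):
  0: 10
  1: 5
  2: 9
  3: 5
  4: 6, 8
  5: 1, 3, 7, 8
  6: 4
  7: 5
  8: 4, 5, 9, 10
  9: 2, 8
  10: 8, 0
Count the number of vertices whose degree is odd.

Degrees: 0:1, 1:1, 2:1, 3:1, 4:2, 5:4, 6:1, 7:1, 8:4, 9:2, 10:2
Odd-degree vertices: 0, 1, 2, 3, 6, 7.

6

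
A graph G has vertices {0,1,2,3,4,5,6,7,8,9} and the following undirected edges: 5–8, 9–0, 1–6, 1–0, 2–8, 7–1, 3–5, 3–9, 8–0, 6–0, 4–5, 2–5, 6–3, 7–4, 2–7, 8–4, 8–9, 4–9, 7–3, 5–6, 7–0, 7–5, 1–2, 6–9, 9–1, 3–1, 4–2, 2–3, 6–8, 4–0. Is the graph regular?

Yes

Degrees: 0:6, 1:6, 2:6, 3:6, 4:6, 5:6, 6:6, 7:6, 8:6, 9:6
All degrees equal 6; the graph is regular.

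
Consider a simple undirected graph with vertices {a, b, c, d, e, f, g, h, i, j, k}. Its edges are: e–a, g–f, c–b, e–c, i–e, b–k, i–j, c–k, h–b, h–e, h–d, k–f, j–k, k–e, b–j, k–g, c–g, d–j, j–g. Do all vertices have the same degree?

Degrees: a:1, b:4, c:4, d:2, e:5, f:2, g:4, h:3, i:2, j:5, k:6
Degrees are not all equal (e.g. deg(a)=1 but deg(k)=6); not regular.

No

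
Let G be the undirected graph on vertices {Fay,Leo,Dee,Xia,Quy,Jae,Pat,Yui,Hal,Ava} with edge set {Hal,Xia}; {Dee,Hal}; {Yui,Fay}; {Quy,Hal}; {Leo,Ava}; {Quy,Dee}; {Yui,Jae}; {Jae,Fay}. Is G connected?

Component: {Pat}
Component: {Leo, Ava}
Component: {Fay, Jae, Yui}
Component: {Dee, Xia, Quy, Hal}
There are 4 separate components, so the graph is not connected.

No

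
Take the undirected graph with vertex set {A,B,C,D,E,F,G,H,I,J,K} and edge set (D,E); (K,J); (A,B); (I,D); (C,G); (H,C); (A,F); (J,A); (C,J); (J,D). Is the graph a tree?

Yes

The graph has 11 vertices and 10 edges.
Connected and |E| = |V| - 1, which characterizes a tree.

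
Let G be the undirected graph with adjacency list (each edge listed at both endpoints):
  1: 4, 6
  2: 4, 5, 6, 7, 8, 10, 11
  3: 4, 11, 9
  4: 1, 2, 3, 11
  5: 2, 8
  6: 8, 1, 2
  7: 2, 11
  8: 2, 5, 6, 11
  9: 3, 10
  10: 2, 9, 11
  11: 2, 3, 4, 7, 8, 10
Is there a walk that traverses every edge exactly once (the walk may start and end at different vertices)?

No

Degrees: 1:2, 2:7, 3:3, 4:4, 5:2, 6:3, 7:2, 8:4, 9:2, 10:3, 11:6
Odd-degree vertices: 2, 3, 6, 10 (4 total).
With 4 odd-degree vertices (more than two), no single trail can use every edge.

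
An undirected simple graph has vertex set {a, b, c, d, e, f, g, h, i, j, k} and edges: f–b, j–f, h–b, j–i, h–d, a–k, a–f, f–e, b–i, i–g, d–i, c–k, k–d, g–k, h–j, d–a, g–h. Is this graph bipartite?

a-d-k-a is an odd cycle (length 3), and a bipartite graph can contain only even cycles.

No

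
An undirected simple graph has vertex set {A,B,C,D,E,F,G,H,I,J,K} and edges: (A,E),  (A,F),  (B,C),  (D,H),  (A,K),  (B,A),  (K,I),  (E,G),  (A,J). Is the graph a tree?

No

|V| = 11, |E| = 9.
It splits into 2 components, so it cannot be a tree.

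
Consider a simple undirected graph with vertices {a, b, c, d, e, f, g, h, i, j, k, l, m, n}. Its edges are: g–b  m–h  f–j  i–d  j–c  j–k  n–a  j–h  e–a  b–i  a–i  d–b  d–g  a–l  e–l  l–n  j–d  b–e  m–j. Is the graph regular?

No

Degrees: a:4, b:4, c:1, d:4, e:3, f:1, g:2, h:2, i:3, j:6, k:1, l:3, m:2, n:2
Vertex c has degree 1 while j has degree 6, so the graph is not regular.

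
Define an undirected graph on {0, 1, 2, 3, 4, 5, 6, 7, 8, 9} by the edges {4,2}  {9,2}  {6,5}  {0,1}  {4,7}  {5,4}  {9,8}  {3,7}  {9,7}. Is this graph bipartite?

Partition the vertices as {1, 3, 4, 6, 9} vs {0, 2, 5, 7, 8}. Each listed edge has one endpoint in each part, so the graph is bipartite.

Yes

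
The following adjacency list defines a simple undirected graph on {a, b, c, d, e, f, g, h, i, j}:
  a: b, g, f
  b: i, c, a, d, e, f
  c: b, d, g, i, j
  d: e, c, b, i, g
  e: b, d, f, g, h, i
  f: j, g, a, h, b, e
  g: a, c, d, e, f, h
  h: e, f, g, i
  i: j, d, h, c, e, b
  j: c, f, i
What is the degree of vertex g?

Neighbors of g: a, c, d, e, f, h.

6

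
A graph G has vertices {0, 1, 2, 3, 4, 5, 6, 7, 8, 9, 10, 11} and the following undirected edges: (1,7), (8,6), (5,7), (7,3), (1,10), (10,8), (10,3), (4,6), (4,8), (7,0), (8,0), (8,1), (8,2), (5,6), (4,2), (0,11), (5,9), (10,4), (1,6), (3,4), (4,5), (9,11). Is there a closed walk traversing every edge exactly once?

No

Degrees: 0:3, 1:4, 2:2, 3:3, 4:6, 5:4, 6:4, 7:4, 8:6, 9:2, 10:4, 11:2
Vertices with odd degree: 0, 3. An Eulerian circuit requires all degrees even.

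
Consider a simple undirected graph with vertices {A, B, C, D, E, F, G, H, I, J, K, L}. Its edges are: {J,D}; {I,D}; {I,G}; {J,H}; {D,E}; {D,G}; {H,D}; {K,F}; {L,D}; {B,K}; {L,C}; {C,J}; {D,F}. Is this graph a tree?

|V| = 12, |E| = 13.
It splits into 2 components, so it cannot be a tree.

No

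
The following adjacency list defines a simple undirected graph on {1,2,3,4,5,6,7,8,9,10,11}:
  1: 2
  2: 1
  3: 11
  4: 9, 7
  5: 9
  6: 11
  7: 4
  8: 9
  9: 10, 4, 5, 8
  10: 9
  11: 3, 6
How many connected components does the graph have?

Component: {1, 2}
Component: {3, 6, 11}
Component: {4, 5, 7, 8, 9, 10}

3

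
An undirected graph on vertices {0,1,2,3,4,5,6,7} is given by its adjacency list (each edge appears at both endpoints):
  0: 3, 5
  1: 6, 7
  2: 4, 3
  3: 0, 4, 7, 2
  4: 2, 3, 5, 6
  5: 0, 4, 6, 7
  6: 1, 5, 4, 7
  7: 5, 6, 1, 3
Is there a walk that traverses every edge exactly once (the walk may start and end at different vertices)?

Yes

Degrees: 0:2, 1:2, 2:2, 3:4, 4:4, 5:4, 6:4, 7:4
Odd-degree vertices: none (0 total).
The non-isolated vertices are connected and exactly 0 have odd degree, so an Eulerian trail exists.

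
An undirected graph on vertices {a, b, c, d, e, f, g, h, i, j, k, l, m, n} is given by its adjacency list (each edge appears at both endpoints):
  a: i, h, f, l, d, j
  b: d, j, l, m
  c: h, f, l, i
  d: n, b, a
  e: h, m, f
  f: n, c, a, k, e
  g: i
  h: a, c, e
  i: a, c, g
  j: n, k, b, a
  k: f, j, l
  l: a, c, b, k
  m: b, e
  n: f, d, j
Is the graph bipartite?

Yes

Color {d, f, h, i, j, l, m} black and {a, b, c, e, g, k, n} white. No edge joins two same-colored vertices, so the graph is bipartite.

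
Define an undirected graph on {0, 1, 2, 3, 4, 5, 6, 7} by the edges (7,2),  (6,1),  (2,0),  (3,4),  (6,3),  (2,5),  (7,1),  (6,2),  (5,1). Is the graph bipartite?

A valid 2-coloring puts {1, 2, 3} on one side and {0, 4, 5, 6, 7} on the other; every edge crosses between the two sides.

Yes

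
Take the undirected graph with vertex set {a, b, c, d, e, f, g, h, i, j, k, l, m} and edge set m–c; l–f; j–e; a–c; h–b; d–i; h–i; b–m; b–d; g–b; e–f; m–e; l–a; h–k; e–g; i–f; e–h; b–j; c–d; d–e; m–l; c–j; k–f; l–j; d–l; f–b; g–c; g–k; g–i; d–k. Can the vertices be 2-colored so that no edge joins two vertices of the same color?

Yes

Partition the vertices as {b, c, e, i, k, l} vs {a, d, f, g, h, j, m}. Each listed edge has one endpoint in each part, so the graph is bipartite.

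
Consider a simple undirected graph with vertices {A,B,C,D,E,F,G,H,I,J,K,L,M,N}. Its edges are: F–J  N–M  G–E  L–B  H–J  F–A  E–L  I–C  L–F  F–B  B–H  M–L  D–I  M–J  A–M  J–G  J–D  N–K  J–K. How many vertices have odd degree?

2

Degrees: A:2, B:3, C:1, D:2, E:2, F:4, G:2, H:2, I:2, J:6, K:2, L:4, M:4, N:2
Odd-degree vertices: B, C.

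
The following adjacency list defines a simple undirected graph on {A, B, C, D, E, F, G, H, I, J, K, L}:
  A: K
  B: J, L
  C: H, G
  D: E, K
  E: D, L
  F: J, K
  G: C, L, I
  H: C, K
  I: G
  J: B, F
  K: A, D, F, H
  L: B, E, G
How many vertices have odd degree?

4

Degrees: A:1, B:2, C:2, D:2, E:2, F:2, G:3, H:2, I:1, J:2, K:4, L:3
Odd-degree vertices: A, G, I, L.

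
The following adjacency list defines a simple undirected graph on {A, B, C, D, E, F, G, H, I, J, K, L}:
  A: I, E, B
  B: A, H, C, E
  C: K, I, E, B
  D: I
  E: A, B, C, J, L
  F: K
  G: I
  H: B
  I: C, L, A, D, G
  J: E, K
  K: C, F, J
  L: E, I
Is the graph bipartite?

C-B-E-C is an odd cycle (length 3), and a bipartite graph can contain only even cycles.

No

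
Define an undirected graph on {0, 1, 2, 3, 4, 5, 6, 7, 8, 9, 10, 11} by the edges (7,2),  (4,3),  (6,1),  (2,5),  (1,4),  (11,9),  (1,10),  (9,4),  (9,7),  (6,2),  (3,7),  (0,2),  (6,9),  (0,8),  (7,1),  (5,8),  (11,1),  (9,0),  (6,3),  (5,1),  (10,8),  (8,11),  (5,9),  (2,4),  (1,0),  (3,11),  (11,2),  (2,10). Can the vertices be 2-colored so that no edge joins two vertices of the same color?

Yes

A valid 2-coloring puts {1, 2, 3, 8, 9} on one side and {0, 4, 5, 6, 7, 10, 11} on the other; every edge crosses between the two sides.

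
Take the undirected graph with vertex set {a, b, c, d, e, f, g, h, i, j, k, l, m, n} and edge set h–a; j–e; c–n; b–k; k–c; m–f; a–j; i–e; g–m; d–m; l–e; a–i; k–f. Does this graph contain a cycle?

|V| = 14, |E| = 13, number of components = 2.
Since 13 > 14 - 2, a cycle must exist; for instance a-i-e-j-a.

Yes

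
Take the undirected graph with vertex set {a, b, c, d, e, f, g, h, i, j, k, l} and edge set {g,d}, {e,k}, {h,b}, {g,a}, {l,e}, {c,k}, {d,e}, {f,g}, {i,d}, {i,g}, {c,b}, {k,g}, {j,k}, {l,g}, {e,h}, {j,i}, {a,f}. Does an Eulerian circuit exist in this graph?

No

Degrees: a:2, b:2, c:2, d:3, e:4, f:2, g:6, h:2, i:3, j:2, k:4, l:2
d, i have odd degree; an Eulerian circuit needs every degree to be even, so none exists.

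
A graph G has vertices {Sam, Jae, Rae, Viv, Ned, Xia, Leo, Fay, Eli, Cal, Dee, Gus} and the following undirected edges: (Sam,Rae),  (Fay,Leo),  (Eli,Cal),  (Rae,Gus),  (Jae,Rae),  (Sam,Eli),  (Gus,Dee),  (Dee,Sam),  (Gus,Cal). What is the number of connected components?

5

Component: {Viv}
Component: {Ned}
Component: {Xia}
Component: {Leo, Fay}
Component: {Sam, Jae, Rae, Eli, Cal, Dee, Gus}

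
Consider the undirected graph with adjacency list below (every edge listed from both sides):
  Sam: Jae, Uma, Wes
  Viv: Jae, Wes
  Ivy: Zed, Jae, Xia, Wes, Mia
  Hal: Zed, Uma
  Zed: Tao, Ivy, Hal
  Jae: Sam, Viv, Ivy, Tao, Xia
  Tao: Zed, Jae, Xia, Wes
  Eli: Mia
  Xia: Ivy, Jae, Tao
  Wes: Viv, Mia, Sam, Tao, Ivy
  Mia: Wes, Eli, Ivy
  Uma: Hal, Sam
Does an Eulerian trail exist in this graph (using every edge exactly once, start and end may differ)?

No

Degrees: Sam:3, Viv:2, Ivy:5, Hal:2, Zed:3, Jae:5, Tao:4, Eli:1, Xia:3, Wes:5, Mia:3, Uma:2
Odd-degree vertices: Sam, Ivy, Zed, Jae, Eli, Xia, Wes, Mia (8 total).
With 8 odd-degree vertices (more than two), no single trail can use every edge.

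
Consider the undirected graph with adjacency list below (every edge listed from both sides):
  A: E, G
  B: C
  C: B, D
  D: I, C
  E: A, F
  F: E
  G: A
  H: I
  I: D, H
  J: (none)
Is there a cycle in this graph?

No

|V| = 10, |E| = 7, number of components = 3.
A forest on 10 vertices with 3 components has exactly 7 edges, which matches — so no cycle.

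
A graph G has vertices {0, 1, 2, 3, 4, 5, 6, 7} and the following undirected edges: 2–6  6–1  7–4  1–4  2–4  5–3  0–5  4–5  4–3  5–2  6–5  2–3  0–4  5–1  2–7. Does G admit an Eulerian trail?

No

Degrees: 0:2, 1:3, 2:5, 3:3, 4:6, 5:6, 6:3, 7:2
Odd-degree vertices: 1, 2, 3, 6 (4 total).
With 4 odd-degree vertices (more than two), no single trail can use every edge.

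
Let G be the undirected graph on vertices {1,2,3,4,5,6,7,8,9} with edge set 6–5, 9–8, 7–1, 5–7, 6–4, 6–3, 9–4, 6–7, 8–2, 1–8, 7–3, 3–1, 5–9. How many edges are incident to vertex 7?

4

Neighbors of 7: 1, 3, 5, 6.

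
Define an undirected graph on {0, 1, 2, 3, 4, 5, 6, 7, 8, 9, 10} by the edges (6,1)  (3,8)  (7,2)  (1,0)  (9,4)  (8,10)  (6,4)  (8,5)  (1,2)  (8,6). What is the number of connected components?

1

Component: {0, 1, 2, 3, 4, 5, 6, 7, 8, 9, 10}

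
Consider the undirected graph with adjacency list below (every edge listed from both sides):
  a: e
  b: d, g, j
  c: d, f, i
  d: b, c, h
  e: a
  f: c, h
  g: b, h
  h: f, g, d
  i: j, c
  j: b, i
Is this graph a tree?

No

|V| = 10, |E| = 11.
It splits into 2 components, so it cannot be a tree.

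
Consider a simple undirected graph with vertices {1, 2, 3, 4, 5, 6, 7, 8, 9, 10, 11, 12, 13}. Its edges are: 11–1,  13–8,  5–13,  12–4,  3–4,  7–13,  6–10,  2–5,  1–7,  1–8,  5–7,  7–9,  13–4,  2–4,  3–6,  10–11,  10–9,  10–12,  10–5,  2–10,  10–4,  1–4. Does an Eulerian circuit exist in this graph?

No

Degrees: 1:4, 2:3, 3:2, 4:6, 5:4, 6:2, 7:4, 8:2, 9:2, 10:7, 11:2, 12:2, 13:4
2, 10 have odd degree; an Eulerian circuit needs every degree to be even, so none exists.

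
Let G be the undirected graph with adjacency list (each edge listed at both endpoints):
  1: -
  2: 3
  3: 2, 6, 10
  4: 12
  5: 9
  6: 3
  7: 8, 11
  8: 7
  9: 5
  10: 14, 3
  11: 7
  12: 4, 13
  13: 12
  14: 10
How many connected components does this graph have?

5

Component: {1}
Component: {5, 9}
Component: {4, 12, 13}
Component: {7, 8, 11}
Component: {2, 3, 6, 10, 14}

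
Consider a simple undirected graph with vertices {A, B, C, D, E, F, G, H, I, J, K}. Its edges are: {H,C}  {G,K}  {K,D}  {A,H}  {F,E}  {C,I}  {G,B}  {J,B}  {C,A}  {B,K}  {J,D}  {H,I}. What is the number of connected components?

3

Component: {E, F}
Component: {A, C, H, I}
Component: {B, D, G, J, K}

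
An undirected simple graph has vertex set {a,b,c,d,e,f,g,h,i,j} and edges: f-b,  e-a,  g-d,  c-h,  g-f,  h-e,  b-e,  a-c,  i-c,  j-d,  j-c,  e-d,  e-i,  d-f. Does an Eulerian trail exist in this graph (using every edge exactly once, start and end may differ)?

Degrees: a:2, b:2, c:4, d:4, e:5, f:3, g:2, h:2, i:2, j:2
Odd-degree vertices: e, f (2 total).
With 2 odd-degree vertices and all edges in one connected piece, an Eulerian trail exists (from e to f).

Yes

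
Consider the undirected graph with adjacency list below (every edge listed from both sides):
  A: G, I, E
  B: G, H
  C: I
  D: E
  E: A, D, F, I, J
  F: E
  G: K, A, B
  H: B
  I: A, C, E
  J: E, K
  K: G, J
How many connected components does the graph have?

1

Component: {A, B, C, D, E, F, G, H, I, J, K}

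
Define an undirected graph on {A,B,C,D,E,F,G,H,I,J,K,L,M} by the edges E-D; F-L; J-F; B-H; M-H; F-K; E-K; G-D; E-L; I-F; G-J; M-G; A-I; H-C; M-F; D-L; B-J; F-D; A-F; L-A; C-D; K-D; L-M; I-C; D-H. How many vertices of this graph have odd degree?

Degrees: A:3, B:2, C:3, D:7, E:3, F:7, G:3, H:4, I:3, J:3, K:3, L:5, M:4
Odd-degree vertices: A, C, D, E, F, G, I, J, K, L.

10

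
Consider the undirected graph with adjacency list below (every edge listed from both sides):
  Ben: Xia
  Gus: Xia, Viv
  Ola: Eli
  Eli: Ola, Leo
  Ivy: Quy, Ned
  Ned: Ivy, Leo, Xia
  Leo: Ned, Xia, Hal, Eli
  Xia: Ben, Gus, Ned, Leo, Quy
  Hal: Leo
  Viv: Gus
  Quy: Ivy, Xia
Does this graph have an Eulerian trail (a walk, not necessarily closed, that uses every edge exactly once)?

No

Degrees: Ben:1, Gus:2, Ola:1, Eli:2, Ivy:2, Ned:3, Leo:4, Xia:5, Hal:1, Viv:1, Quy:2
Odd-degree vertices: Ben, Ola, Ned, Xia, Hal, Viv (6 total).
With 6 odd-degree vertices (more than two), no single trail can use every edge.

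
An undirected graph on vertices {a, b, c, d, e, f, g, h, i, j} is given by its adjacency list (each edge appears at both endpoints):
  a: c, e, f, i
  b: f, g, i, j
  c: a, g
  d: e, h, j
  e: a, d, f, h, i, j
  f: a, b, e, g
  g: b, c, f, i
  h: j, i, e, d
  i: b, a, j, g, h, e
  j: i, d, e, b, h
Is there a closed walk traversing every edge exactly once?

No

Degrees: a:4, b:4, c:2, d:3, e:6, f:4, g:4, h:4, i:6, j:5
d, j have odd degree; an Eulerian circuit needs every degree to be even, so none exists.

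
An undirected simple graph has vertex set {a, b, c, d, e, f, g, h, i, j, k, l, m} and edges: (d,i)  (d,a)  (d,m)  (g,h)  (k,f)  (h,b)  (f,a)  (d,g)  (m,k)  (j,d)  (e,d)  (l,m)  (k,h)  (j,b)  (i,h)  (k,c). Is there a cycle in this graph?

Yes

The graph has 13 vertices, 16 edges, and 1 connected component.
Since 16 > 13 - 1, a cycle must exist; for instance d-m-k-h-i-d.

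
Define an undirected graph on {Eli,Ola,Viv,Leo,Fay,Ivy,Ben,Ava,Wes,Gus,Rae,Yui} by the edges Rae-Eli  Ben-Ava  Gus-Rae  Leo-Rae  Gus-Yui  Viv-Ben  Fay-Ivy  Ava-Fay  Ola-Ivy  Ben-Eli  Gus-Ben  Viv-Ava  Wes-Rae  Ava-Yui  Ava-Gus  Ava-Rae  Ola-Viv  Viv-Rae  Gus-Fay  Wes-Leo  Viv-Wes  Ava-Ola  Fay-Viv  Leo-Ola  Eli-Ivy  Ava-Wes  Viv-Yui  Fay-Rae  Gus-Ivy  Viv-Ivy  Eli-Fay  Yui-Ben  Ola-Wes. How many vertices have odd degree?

6

Degrees: Eli:4, Ola:5, Viv:8, Leo:3, Fay:6, Ivy:5, Ben:5, Ava:8, Wes:5, Gus:6, Rae:7, Yui:4
Odd-degree vertices: Ola, Leo, Ivy, Ben, Wes, Rae.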